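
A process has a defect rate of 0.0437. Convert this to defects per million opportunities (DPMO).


DPMO = defect_rate * 1000000 = 0.0437 * 1000000

43700


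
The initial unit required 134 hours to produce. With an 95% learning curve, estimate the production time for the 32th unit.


Formula: T_n = T_1 * (learning_rate)^(log2(n)) where learning_rate = rate/100
Doublings = log2(32) = 5
T_n = 134 * 0.95^5
T_n = 134 * 0.7738 = 103.7 hours

103.7 hours


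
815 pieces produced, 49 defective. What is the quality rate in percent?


Formula: Quality Rate = Good Pieces / Total Pieces * 100
Good pieces = 815 - 49 = 766
QR = 766 / 815 * 100 = 94.0%

94.0%


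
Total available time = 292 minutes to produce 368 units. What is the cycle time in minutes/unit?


Formula: CT = Available Time / Number of Units
CT = 292 min / 368 units
CT = 0.79 min/unit

0.79 min/unit


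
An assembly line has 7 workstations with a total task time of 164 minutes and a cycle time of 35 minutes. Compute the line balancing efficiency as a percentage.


Formula: Efficiency = Sum of Task Times / (N_stations * CT) * 100
Total station capacity = 7 stations * 35 min = 245 min
Efficiency = 164 / 245 * 100 = 66.9%

66.9%


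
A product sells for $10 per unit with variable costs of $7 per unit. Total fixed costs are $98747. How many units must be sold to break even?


Formula: BEQ = Fixed Costs / (Price - Variable Cost)
Contribution margin = $10 - $7 = $3/unit
BEQ = ceil($98747 / $3/unit) = ceil(32915.67) = 32916 units

32916 units


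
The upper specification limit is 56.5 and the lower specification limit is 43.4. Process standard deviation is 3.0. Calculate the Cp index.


Cp = (56.5 - 43.4) / (6 * 3.0)

0.73


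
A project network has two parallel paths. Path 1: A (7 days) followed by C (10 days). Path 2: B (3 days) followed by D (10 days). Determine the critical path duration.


Path 1 = 7 + 10 = 17 days
Path 2 = 3 + 10 = 13 days
Duration = max(17, 13) = 17 days

17 days


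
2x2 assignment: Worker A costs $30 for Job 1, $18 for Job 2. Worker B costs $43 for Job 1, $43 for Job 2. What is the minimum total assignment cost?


Option 1: A->1 + B->2 = $30 + $43 = $73
Option 2: A->2 + B->1 = $18 + $43 = $61
Min cost = min($73, $61) = $61

$61


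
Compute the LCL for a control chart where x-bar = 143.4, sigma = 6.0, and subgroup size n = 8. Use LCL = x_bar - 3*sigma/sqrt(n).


LCL = 143.4 - 3 * 6.0 / sqrt(8)

137.04


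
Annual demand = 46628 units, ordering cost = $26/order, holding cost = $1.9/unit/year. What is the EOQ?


Formula: EOQ = sqrt(2 * D * S / H)
Numerator: 2 * 46628 * 26 = 2424656
2DS/H = 2424656 / 1.9 = 1276134.7
EOQ = sqrt(1276134.7) = 1129.7 units

1129.7 units


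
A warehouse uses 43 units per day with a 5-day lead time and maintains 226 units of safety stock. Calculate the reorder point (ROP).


Formula: ROP = (Daily Demand * Lead Time) + Safety Stock
Demand during lead time = 43 * 5 = 215 units
ROP = 215 + 226 = 441 units

441 units


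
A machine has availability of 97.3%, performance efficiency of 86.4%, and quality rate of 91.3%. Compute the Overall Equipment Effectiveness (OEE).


Formula: OEE = Availability * Performance * Quality / 10000
A * P = 97.3% * 86.4% / 100 = 84.07%
OEE = 84.07% * 91.3% / 100 = 76.8%

76.8%


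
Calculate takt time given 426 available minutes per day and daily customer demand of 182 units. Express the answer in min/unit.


Formula: Takt Time = Available Production Time / Customer Demand
Takt = 426 min/day / 182 units/day
Takt = 2.34 min/unit

2.34 min/unit


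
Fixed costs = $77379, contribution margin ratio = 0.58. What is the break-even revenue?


Formula: BER = Fixed Costs / Contribution Margin Ratio
BER = $77379 / 0.58
BER = $133412.07 (to the nearest cent)

$133412.07


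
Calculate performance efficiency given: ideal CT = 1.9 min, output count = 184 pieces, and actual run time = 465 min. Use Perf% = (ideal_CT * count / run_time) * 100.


Formula: Performance = (Ideal CT * Total Count) / Run Time * 100
Ideal output time = 1.9 * 184 = 349.6 min
Performance = 349.6 / 465 * 100 = 75.2%

75.2%


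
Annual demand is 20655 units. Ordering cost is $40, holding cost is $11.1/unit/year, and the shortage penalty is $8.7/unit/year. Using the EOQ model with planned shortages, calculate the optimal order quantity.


Formula: EOQ* = sqrt(2DS/H) * sqrt((H+P)/P)
Base EOQ = sqrt(2*20655*40/11.1) = 385.83 units
Correction = sqrt((11.1+8.7)/8.7) = 1.5086
EOQ* = 385.83 * 1.5086 = 582.1 units

582.1 units


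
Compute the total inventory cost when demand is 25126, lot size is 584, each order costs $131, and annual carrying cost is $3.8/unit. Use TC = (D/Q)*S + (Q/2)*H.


TC = 25126/584 * 131 + 584/2 * 3.8

$6745.74


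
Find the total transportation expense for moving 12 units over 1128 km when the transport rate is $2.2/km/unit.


TC = dist * cost * units = 1128 * 2.2 * 12 = $29779.20

$29779.20


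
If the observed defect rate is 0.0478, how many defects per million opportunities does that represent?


DPMO = defect_rate * 1000000 = 0.0478 * 1000000

47800


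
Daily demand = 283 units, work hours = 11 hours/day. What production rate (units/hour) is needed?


Formula: Production Rate = Daily Demand / Available Hours
Rate = 283 units/day / 11 hours/day
Rate = 25.7 units/hour

25.7 units/hour


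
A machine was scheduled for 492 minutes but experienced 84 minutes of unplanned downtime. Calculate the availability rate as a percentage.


Formula: Availability = (Planned Time - Downtime) / Planned Time * 100
Uptime = 492 - 84 = 408 min
Availability = 408 / 492 * 100 = 82.9%

82.9%


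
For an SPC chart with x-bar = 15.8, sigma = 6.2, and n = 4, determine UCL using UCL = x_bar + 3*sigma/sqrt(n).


UCL = 15.8 + 3 * 6.2 / sqrt(4)

25.1


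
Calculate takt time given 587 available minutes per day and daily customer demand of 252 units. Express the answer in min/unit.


Formula: Takt Time = Available Production Time / Customer Demand
Takt = 587 min/day / 252 units/day
Takt = 2.33 min/unit

2.33 min/unit


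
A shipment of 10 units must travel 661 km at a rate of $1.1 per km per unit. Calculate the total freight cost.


TC = dist * cost * units = 661 * 1.1 * 10 = $7271.00

$7271.00


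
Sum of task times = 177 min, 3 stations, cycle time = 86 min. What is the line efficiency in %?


Formula: Efficiency = Sum of Task Times / (N_stations * CT) * 100
Total station capacity = 3 stations * 86 min = 258 min
Efficiency = 177 / 258 * 100 = 68.6%

68.6%


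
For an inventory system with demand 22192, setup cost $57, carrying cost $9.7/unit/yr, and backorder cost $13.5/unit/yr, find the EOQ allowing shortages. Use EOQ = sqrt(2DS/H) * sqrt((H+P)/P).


Formula: EOQ* = sqrt(2DS/H) * sqrt((H+P)/P)
Base EOQ = sqrt(2*22192*57/9.7) = 510.7 units
Correction = sqrt((9.7+13.5)/13.5) = 1.31092
EOQ* = 510.7 * 1.31092 = 669.5 units

669.5 units


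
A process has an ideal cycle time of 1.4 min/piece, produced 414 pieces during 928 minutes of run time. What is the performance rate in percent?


Formula: Performance = (Ideal CT * Total Count) / Run Time * 100
Ideal output time = 1.4 * 414 = 579.6 min
Performance = 579.6 / 928 * 100 = 62.5%

62.5%


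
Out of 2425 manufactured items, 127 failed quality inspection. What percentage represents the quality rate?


Formula: Quality Rate = Good Pieces / Total Pieces * 100
Good pieces = 2425 - 127 = 2298
QR = 2298 / 2425 * 100 = 94.8%

94.8%


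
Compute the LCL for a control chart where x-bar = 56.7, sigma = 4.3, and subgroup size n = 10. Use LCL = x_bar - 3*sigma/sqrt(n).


LCL = 56.7 - 3 * 4.3 / sqrt(10)

52.62


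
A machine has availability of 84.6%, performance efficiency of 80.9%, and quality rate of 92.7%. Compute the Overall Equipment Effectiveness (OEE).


Formula: OEE = Availability * Performance * Quality / 10000
A * P = 84.6% * 80.9% / 100 = 68.44%
OEE = 68.44% * 92.7% / 100 = 63.4%

63.4%


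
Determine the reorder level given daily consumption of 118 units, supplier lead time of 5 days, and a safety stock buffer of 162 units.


Formula: ROP = (Daily Demand * Lead Time) + Safety Stock
Demand during lead time = 118 * 5 = 590 units
ROP = 590 + 162 = 752 units

752 units


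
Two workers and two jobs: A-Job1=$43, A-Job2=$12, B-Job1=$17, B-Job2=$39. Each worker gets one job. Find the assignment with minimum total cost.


Option 1: A->1 + B->2 = $43 + $39 = $82
Option 2: A->2 + B->1 = $12 + $17 = $29
Min cost = min($82, $29) = $29

$29


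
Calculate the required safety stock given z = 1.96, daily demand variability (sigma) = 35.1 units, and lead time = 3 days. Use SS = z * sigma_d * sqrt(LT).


Formula: SS = z * sigma_d * sqrt(LT)
sqrt(LT) = sqrt(3) = 1.7321
SS = 1.96 * 35.1 * 1.7321
SS = 119.2 units

119.2 units


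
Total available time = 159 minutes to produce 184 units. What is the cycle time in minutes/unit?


Formula: CT = Available Time / Number of Units
CT = 159 min / 184 units
CT = 0.86 min/unit

0.86 min/unit


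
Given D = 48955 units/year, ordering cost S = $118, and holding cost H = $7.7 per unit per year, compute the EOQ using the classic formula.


Formula: EOQ = sqrt(2 * D * S / H)
Numerator: 2 * 48955 * 118 = 11553380
2DS/H = 11553380 / 7.7 = 1500439.0
EOQ = sqrt(1500439.0) = 1224.9 units

1224.9 units


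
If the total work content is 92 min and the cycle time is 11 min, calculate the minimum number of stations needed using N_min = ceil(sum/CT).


Formula: N_min = ceil(Sum of Task Times / Cycle Time)
N_min = ceil(92 min / 11 min) = ceil(8.3636)
N_min = 9 stations

9


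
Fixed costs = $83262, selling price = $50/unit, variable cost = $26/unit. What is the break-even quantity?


Formula: BEQ = Fixed Costs / (Price - Variable Cost)
Contribution margin = $50 - $26 = $24/unit
BEQ = ceil($83262 / $24/unit) = ceil(3469.25) = 3470 units

3470 units


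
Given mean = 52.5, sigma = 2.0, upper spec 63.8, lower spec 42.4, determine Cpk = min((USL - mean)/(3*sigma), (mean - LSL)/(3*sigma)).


Cpu = (63.8 - 52.5) / (3 * 2.0) = 1.88
Cpl = (52.5 - 42.4) / (3 * 2.0) = 1.68
Cpk = min(1.88, 1.68) = 1.68

1.68


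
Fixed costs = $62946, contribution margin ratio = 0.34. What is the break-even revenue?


Formula: BER = Fixed Costs / Contribution Margin Ratio
BER = $62946 / 0.34
BER = $185135.29 (to the nearest cent)

$185135.29


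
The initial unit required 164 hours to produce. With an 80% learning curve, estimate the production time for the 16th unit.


Formula: T_n = T_1 * (learning_rate)^(log2(n)) where learning_rate = rate/100
Doublings = log2(16) = 4
T_n = 164 * 0.8^4
T_n = 164 * 0.4096 = 67.2 hours

67.2 hours


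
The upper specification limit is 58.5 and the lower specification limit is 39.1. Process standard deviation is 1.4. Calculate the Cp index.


Cp = (58.5 - 39.1) / (6 * 1.4)

2.31


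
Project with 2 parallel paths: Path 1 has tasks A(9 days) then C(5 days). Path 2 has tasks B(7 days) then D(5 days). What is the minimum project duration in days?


Path 1 = 9 + 5 = 14 days
Path 2 = 7 + 5 = 12 days
Duration = max(14, 12) = 14 days

14 days


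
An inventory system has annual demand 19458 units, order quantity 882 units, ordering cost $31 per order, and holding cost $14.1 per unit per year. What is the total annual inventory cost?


TC = 19458/882 * 31 + 882/2 * 14.1

$6902.00


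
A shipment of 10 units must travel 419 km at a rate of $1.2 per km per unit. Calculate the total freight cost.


TC = dist * cost * units = 419 * 1.2 * 10 = $5028.00

$5028.00


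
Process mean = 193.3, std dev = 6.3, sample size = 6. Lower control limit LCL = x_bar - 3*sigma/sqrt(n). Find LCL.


LCL = 193.3 - 3 * 6.3 / sqrt(6)

185.58


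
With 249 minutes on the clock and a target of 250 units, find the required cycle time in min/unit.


Formula: CT = Available Time / Number of Units
CT = 249 min / 250 units
CT = 1.0 min/unit

1.0 min/unit


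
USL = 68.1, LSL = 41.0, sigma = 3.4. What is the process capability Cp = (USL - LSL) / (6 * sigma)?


Cp = (68.1 - 41.0) / (6 * 3.4)

1.33


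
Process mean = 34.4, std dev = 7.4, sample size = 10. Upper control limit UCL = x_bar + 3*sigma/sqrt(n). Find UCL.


UCL = 34.4 + 3 * 7.4 / sqrt(10)

41.42


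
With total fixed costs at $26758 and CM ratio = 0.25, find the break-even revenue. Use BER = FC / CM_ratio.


Formula: BER = Fixed Costs / Contribution Margin Ratio
BER = $26758 / 0.25
BER = $107032.00 (to the nearest cent)

$107032.00


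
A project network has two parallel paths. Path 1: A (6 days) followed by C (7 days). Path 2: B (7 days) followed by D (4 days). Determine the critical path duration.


Path 1 = 6 + 7 = 13 days
Path 2 = 7 + 4 = 11 days
Duration = max(13, 11) = 13 days

13 days


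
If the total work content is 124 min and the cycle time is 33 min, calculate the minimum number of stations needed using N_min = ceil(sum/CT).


Formula: N_min = ceil(Sum of Task Times / Cycle Time)
N_min = ceil(124 min / 33 min) = ceil(3.7576)
N_min = 4 stations

4


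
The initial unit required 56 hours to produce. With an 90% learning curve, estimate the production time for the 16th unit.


Formula: T_n = T_1 * (learning_rate)^(log2(n)) where learning_rate = rate/100
Doublings = log2(16) = 4
T_n = 56 * 0.9^4
T_n = 56 * 0.6561 = 36.7 hours

36.7 hours


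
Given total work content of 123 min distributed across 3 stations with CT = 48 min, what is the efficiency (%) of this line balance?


Formula: Efficiency = Sum of Task Times / (N_stations * CT) * 100
Total station capacity = 3 stations * 48 min = 144 min
Efficiency = 123 / 144 * 100 = 85.4%

85.4%


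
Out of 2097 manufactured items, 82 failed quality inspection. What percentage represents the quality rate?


Formula: Quality Rate = Good Pieces / Total Pieces * 100
Good pieces = 2097 - 82 = 2015
QR = 2015 / 2097 * 100 = 96.1%

96.1%


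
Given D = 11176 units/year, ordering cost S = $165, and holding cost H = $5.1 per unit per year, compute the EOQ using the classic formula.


Formula: EOQ = sqrt(2 * D * S / H)
Numerator: 2 * 11176 * 165 = 3688080
2DS/H = 3688080 / 5.1 = 723152.9
EOQ = sqrt(723152.9) = 850.4 units

850.4 units


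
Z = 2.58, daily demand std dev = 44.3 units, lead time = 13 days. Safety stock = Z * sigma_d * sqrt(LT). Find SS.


Formula: SS = z * sigma_d * sqrt(LT)
sqrt(LT) = sqrt(13) = 3.6056
SS = 2.58 * 44.3 * 3.6056
SS = 412.1 units

412.1 units


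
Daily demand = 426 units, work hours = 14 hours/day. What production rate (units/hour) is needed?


Formula: Production Rate = Daily Demand / Available Hours
Rate = 426 units/day / 14 hours/day
Rate = 30.4 units/hour

30.4 units/hour


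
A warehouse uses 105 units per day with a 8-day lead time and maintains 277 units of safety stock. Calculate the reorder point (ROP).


Formula: ROP = (Daily Demand * Lead Time) + Safety Stock
Demand during lead time = 105 * 8 = 840 units
ROP = 840 + 277 = 1117 units

1117 units


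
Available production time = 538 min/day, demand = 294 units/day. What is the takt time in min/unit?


Formula: Takt Time = Available Production Time / Customer Demand
Takt = 538 min/day / 294 units/day
Takt = 1.83 min/unit

1.83 min/unit


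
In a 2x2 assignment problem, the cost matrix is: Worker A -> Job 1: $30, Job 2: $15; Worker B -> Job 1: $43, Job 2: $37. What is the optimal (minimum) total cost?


Option 1: A->1 + B->2 = $30 + $37 = $67
Option 2: A->2 + B->1 = $15 + $43 = $58
Min cost = min($67, $58) = $58

$58


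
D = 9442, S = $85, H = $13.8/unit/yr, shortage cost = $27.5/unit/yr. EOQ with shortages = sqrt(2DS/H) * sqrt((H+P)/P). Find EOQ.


Formula: EOQ* = sqrt(2DS/H) * sqrt((H+P)/P)
Base EOQ = sqrt(2*9442*85/13.8) = 341.05 units
Correction = sqrt((13.8+27.5)/27.5) = 1.22549
EOQ* = 341.05 * 1.22549 = 418.0 units

418.0 units


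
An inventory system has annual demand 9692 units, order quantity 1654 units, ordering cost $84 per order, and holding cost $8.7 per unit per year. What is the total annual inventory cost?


TC = 9692/1654 * 84 + 1654/2 * 8.7

$7687.12


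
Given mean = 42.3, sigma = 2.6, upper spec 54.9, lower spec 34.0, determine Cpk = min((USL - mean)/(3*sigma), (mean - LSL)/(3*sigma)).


Cpu = (54.9 - 42.3) / (3 * 2.6) = 1.62
Cpl = (42.3 - 34.0) / (3 * 2.6) = 1.06
Cpk = min(1.62, 1.06) = 1.06

1.06


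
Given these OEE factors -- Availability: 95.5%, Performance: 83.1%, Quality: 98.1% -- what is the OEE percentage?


Formula: OEE = Availability * Performance * Quality / 10000
A * P = 95.5% * 83.1% / 100 = 79.36%
OEE = 79.36% * 98.1% / 100 = 77.9%

77.9%


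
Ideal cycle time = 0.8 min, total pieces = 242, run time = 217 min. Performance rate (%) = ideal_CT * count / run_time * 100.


Formula: Performance = (Ideal CT * Total Count) / Run Time * 100
Ideal output time = 0.8 * 242 = 193.6 min
Performance = 193.6 / 217 * 100 = 89.2%

89.2%


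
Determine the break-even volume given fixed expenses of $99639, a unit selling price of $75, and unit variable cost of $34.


Formula: BEQ = Fixed Costs / (Price - Variable Cost)
Contribution margin = $75 - $34 = $41/unit
BEQ = ceil($99639 / $41/unit) = ceil(2430.22) = 2431 units

2431 units


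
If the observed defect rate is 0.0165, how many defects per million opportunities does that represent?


DPMO = defect_rate * 1000000 = 0.0165 * 1000000

16500


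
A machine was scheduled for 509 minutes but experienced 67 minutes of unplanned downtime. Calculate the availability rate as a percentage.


Formula: Availability = (Planned Time - Downtime) / Planned Time * 100
Uptime = 509 - 67 = 442 min
Availability = 442 / 509 * 100 = 86.8%

86.8%


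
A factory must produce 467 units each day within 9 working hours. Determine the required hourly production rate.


Formula: Production Rate = Daily Demand / Available Hours
Rate = 467 units/day / 9 hours/day
Rate = 51.9 units/hour

51.9 units/hour


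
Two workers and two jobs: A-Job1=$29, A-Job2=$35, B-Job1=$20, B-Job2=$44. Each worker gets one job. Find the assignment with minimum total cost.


Option 1: A->1 + B->2 = $29 + $44 = $73
Option 2: A->2 + B->1 = $35 + $20 = $55
Min cost = min($73, $55) = $55

$55


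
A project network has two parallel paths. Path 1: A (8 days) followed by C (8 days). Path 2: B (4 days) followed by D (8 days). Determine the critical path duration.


Path 1 = 8 + 8 = 16 days
Path 2 = 4 + 8 = 12 days
Duration = max(16, 12) = 16 days

16 days


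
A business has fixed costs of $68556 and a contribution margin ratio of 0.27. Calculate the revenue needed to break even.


Formula: BER = Fixed Costs / Contribution Margin Ratio
BER = $68556 / 0.27
BER = $253911.11 (to the nearest cent)

$253911.11


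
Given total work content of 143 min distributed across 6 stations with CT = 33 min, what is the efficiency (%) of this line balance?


Formula: Efficiency = Sum of Task Times / (N_stations * CT) * 100
Total station capacity = 6 stations * 33 min = 198 min
Efficiency = 143 / 198 * 100 = 72.2%

72.2%


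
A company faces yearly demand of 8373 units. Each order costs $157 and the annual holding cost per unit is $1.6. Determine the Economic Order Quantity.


Formula: EOQ = sqrt(2 * D * S / H)
Numerator: 2 * 8373 * 157 = 2629122
2DS/H = 2629122 / 1.6 = 1643201.3
EOQ = sqrt(1643201.3) = 1281.9 units

1281.9 units


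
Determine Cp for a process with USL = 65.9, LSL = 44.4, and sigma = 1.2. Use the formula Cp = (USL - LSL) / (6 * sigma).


Cp = (65.9 - 44.4) / (6 * 1.2)

2.99


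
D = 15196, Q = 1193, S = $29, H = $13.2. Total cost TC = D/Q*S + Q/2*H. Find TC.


TC = 15196/1193 * 29 + 1193/2 * 13.2

$8243.19


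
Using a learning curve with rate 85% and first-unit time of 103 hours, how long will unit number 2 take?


Formula: T_n = T_1 * (learning_rate)^(log2(n)) where learning_rate = rate/100
Doublings = log2(2) = 1
T_n = 103 * 0.85^1
T_n = 103 * 0.85 = 87.6 hours

87.6 hours


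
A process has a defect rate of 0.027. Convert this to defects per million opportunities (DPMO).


DPMO = defect_rate * 1000000 = 0.027 * 1000000

27000


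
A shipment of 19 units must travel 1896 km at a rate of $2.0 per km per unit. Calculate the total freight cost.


TC = dist * cost * units = 1896 * 2.0 * 19 = $72048.00

$72048.00


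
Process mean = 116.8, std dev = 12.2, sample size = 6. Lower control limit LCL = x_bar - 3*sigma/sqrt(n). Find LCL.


LCL = 116.8 - 3 * 12.2 / sqrt(6)

101.86


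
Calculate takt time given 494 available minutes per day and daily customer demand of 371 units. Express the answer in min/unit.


Formula: Takt Time = Available Production Time / Customer Demand
Takt = 494 min/day / 371 units/day
Takt = 1.33 min/unit

1.33 min/unit


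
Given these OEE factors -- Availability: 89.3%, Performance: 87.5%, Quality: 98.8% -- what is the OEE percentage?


Formula: OEE = Availability * Performance * Quality / 10000
A * P = 89.3% * 87.5% / 100 = 78.14%
OEE = 78.14% * 98.8% / 100 = 77.2%

77.2%


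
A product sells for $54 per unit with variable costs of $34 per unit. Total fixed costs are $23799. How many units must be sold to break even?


Formula: BEQ = Fixed Costs / (Price - Variable Cost)
Contribution margin = $54 - $34 = $20/unit
BEQ = ceil($23799 / $20/unit) = ceil(1189.95) = 1190 units

1190 units


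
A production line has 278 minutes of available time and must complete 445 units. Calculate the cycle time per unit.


Formula: CT = Available Time / Number of Units
CT = 278 min / 445 units
CT = 0.62 min/unit

0.62 min/unit


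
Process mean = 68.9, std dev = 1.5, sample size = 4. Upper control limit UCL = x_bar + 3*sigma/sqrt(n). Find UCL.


UCL = 68.9 + 3 * 1.5 / sqrt(4)

71.15


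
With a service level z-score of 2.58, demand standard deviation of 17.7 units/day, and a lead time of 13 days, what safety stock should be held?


Formula: SS = z * sigma_d * sqrt(LT)
sqrt(LT) = sqrt(13) = 3.6056
SS = 2.58 * 17.7 * 3.6056
SS = 164.7 units

164.7 units


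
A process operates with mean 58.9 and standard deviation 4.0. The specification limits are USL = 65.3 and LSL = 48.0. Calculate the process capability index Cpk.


Cpu = (65.3 - 58.9) / (3 * 4.0) = 0.53
Cpl = (58.9 - 48.0) / (3 * 4.0) = 0.91
Cpk = min(0.53, 0.91) = 0.53

0.53


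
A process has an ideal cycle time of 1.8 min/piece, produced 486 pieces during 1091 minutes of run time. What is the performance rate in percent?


Formula: Performance = (Ideal CT * Total Count) / Run Time * 100
Ideal output time = 1.8 * 486 = 874.8 min
Performance = 874.8 / 1091 * 100 = 80.2%

80.2%


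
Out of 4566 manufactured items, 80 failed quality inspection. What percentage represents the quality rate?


Formula: Quality Rate = Good Pieces / Total Pieces * 100
Good pieces = 4566 - 80 = 4486
QR = 4486 / 4566 * 100 = 98.2%

98.2%


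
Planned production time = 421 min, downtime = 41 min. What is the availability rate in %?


Formula: Availability = (Planned Time - Downtime) / Planned Time * 100
Uptime = 421 - 41 = 380 min
Availability = 380 / 421 * 100 = 90.3%

90.3%


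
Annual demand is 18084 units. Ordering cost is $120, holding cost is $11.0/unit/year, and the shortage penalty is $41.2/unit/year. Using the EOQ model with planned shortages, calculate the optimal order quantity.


Formula: EOQ* = sqrt(2DS/H) * sqrt((H+P)/P)
Base EOQ = sqrt(2*18084*120/11.0) = 628.14 units
Correction = sqrt((11.0+41.2)/41.2) = 1.12561
EOQ* = 628.14 * 1.12561 = 707.0 units

707.0 units


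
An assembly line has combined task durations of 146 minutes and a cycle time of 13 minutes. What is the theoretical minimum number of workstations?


Formula: N_min = ceil(Sum of Task Times / Cycle Time)
N_min = ceil(146 min / 13 min) = ceil(11.2308)
N_min = 12 stations

12


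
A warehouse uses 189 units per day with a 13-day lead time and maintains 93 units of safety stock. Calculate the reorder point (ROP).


Formula: ROP = (Daily Demand * Lead Time) + Safety Stock
Demand during lead time = 189 * 13 = 2457 units
ROP = 2457 + 93 = 2550 units

2550 units


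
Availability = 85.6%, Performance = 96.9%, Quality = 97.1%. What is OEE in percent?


Formula: OEE = Availability * Performance * Quality / 10000
A * P = 85.6% * 96.9% / 100 = 82.95%
OEE = 82.95% * 97.1% / 100 = 80.5%

80.5%


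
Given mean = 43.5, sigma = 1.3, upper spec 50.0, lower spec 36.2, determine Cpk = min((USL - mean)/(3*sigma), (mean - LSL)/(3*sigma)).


Cpu = (50.0 - 43.5) / (3 * 1.3) = 1.67
Cpl = (43.5 - 36.2) / (3 * 1.3) = 1.87
Cpk = min(1.67, 1.87) = 1.67

1.67


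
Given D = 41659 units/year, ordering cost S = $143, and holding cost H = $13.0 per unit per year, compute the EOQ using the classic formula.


Formula: EOQ = sqrt(2 * D * S / H)
Numerator: 2 * 41659 * 143 = 11914474
2DS/H = 11914474 / 13.0 = 916498.0
EOQ = sqrt(916498.0) = 957.3 units

957.3 units


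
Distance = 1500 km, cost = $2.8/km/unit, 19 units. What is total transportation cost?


TC = dist * cost * units = 1500 * 2.8 * 19 = $79800.00

$79800.00


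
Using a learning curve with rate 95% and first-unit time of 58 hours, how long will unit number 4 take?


Formula: T_n = T_1 * (learning_rate)^(log2(n)) where learning_rate = rate/100
Doublings = log2(4) = 2
T_n = 58 * 0.95^2
T_n = 58 * 0.9025 = 52.3 hours

52.3 hours


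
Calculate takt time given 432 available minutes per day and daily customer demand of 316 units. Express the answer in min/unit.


Formula: Takt Time = Available Production Time / Customer Demand
Takt = 432 min/day / 316 units/day
Takt = 1.37 min/unit

1.37 min/unit


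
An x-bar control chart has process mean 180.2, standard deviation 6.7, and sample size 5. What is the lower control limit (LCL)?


LCL = 180.2 - 3 * 6.7 / sqrt(5)

171.21


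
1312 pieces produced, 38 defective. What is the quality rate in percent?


Formula: Quality Rate = Good Pieces / Total Pieces * 100
Good pieces = 1312 - 38 = 1274
QR = 1274 / 1312 * 100 = 97.1%

97.1%


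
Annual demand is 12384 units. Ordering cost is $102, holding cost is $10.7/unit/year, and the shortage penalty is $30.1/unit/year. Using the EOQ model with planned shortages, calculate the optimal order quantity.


Formula: EOQ* = sqrt(2DS/H) * sqrt((H+P)/P)
Base EOQ = sqrt(2*12384*102/10.7) = 485.91 units
Correction = sqrt((10.7+30.1)/30.1) = 1.16425
EOQ* = 485.91 * 1.16425 = 565.7 units

565.7 units


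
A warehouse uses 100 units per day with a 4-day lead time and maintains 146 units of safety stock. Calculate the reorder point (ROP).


Formula: ROP = (Daily Demand * Lead Time) + Safety Stock
Demand during lead time = 100 * 4 = 400 units
ROP = 400 + 146 = 546 units

546 units


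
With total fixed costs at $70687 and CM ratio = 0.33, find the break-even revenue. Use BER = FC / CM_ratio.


Formula: BER = Fixed Costs / Contribution Margin Ratio
BER = $70687 / 0.33
BER = $214203.03 (to the nearest cent)

$214203.03


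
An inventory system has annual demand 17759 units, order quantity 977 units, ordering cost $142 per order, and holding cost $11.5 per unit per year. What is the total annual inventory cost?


TC = 17759/977 * 142 + 977/2 * 11.5

$8198.89


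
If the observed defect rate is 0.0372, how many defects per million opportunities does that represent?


DPMO = defect_rate * 1000000 = 0.0372 * 1000000

37200


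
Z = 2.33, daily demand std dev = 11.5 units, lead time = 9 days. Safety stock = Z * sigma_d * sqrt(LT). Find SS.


Formula: SS = z * sigma_d * sqrt(LT)
sqrt(LT) = sqrt(9) = 3.0
SS = 2.33 * 11.5 * 3.0
SS = 80.4 units

80.4 units


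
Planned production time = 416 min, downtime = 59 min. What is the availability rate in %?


Formula: Availability = (Planned Time - Downtime) / Planned Time * 100
Uptime = 416 - 59 = 357 min
Availability = 357 / 416 * 100 = 85.8%

85.8%


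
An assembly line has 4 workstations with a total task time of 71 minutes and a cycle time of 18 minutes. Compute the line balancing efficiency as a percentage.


Formula: Efficiency = Sum of Task Times / (N_stations * CT) * 100
Total station capacity = 4 stations * 18 min = 72 min
Efficiency = 71 / 72 * 100 = 98.6%

98.6%


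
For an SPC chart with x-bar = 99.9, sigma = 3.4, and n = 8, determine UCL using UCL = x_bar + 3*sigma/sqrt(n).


UCL = 99.9 + 3 * 3.4 / sqrt(8)

103.51


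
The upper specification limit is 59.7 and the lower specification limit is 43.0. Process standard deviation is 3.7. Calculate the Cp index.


Cp = (59.7 - 43.0) / (6 * 3.7)

0.75


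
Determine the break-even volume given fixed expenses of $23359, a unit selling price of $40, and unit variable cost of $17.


Formula: BEQ = Fixed Costs / (Price - Variable Cost)
Contribution margin = $40 - $17 = $23/unit
BEQ = ceil($23359 / $23/unit) = ceil(1015.61) = 1016 units

1016 units


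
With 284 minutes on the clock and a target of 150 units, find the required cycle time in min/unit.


Formula: CT = Available Time / Number of Units
CT = 284 min / 150 units
CT = 1.89 min/unit

1.89 min/unit


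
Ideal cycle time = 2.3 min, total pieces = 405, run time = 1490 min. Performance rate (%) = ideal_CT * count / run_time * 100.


Formula: Performance = (Ideal CT * Total Count) / Run Time * 100
Ideal output time = 2.3 * 405 = 931.5 min
Performance = 931.5 / 1490 * 100 = 62.5%

62.5%


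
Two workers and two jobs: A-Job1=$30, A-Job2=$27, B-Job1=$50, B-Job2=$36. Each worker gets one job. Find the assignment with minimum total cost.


Option 1: A->1 + B->2 = $30 + $36 = $66
Option 2: A->2 + B->1 = $27 + $50 = $77
Min cost = min($66, $77) = $66

$66


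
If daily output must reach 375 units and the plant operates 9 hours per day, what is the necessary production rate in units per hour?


Formula: Production Rate = Daily Demand / Available Hours
Rate = 375 units/day / 9 hours/day
Rate = 41.7 units/hour

41.7 units/hour


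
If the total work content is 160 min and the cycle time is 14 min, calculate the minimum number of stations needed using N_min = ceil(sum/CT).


Formula: N_min = ceil(Sum of Task Times / Cycle Time)
N_min = ceil(160 min / 14 min) = ceil(11.4286)
N_min = 12 stations

12


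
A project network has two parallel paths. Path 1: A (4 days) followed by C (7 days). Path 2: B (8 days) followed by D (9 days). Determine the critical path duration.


Path 1 = 4 + 7 = 11 days
Path 2 = 8 + 9 = 17 days
Duration = max(11, 17) = 17 days

17 days


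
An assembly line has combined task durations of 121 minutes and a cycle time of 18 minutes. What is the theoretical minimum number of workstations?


Formula: N_min = ceil(Sum of Task Times / Cycle Time)
N_min = ceil(121 min / 18 min) = ceil(6.7222)
N_min = 7 stations

7


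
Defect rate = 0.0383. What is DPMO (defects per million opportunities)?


DPMO = defect_rate * 1000000 = 0.0383 * 1000000

38300


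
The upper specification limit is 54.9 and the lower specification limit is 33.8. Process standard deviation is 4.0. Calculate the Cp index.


Cp = (54.9 - 33.8) / (6 * 4.0)

0.88


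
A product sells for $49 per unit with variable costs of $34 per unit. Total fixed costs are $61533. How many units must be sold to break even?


Formula: BEQ = Fixed Costs / (Price - Variable Cost)
Contribution margin = $49 - $34 = $15/unit
BEQ = ceil($61533 / $15/unit) = ceil(4102.2) = 4103 units

4103 units


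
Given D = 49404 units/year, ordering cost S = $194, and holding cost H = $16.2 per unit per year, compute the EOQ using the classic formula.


Formula: EOQ = sqrt(2 * D * S / H)
Numerator: 2 * 49404 * 194 = 19168752
2DS/H = 19168752 / 16.2 = 1183256.3
EOQ = sqrt(1183256.3) = 1087.8 units

1087.8 units


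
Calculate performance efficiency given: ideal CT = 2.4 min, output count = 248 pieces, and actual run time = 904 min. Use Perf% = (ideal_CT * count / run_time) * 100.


Formula: Performance = (Ideal CT * Total Count) / Run Time * 100
Ideal output time = 2.4 * 248 = 595.2 min
Performance = 595.2 / 904 * 100 = 65.8%

65.8%


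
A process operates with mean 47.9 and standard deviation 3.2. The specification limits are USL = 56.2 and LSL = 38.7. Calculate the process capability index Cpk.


Cpu = (56.2 - 47.9) / (3 * 3.2) = 0.86
Cpl = (47.9 - 38.7) / (3 * 3.2) = 0.96
Cpk = min(0.86, 0.96) = 0.86

0.86


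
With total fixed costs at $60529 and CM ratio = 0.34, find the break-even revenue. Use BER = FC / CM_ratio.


Formula: BER = Fixed Costs / Contribution Margin Ratio
BER = $60529 / 0.34
BER = $178026.47 (to the nearest cent)

$178026.47


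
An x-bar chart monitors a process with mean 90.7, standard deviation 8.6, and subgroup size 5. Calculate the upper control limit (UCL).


UCL = 90.7 + 3 * 8.6 / sqrt(5)

102.24


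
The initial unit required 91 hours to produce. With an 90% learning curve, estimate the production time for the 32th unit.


Formula: T_n = T_1 * (learning_rate)^(log2(n)) where learning_rate = rate/100
Doublings = log2(32) = 5
T_n = 91 * 0.9^5
T_n = 91 * 0.5905 = 53.7 hours

53.7 hours


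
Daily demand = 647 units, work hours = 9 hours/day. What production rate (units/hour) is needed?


Formula: Production Rate = Daily Demand / Available Hours
Rate = 647 units/day / 9 hours/day
Rate = 71.9 units/hour

71.9 units/hour


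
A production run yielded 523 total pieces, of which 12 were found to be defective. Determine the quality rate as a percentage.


Formula: Quality Rate = Good Pieces / Total Pieces * 100
Good pieces = 523 - 12 = 511
QR = 511 / 523 * 100 = 97.7%

97.7%


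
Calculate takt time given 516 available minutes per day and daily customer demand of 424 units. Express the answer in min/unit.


Formula: Takt Time = Available Production Time / Customer Demand
Takt = 516 min/day / 424 units/day
Takt = 1.22 min/unit

1.22 min/unit


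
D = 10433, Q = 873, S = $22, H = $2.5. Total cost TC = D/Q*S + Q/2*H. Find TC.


TC = 10433/873 * 22 + 873/2 * 2.5

$1354.17


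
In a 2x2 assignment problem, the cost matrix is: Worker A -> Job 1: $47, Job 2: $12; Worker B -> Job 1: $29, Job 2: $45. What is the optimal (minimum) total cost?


Option 1: A->1 + B->2 = $47 + $45 = $92
Option 2: A->2 + B->1 = $12 + $29 = $41
Min cost = min($92, $41) = $41

$41


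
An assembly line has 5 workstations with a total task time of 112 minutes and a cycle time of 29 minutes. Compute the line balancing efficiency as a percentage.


Formula: Efficiency = Sum of Task Times / (N_stations * CT) * 100
Total station capacity = 5 stations * 29 min = 145 min
Efficiency = 112 / 145 * 100 = 77.2%

77.2%


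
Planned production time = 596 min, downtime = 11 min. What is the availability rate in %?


Formula: Availability = (Planned Time - Downtime) / Planned Time * 100
Uptime = 596 - 11 = 585 min
Availability = 585 / 596 * 100 = 98.2%

98.2%


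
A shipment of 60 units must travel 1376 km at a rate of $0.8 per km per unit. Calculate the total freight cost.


TC = dist * cost * units = 1376 * 0.8 * 60 = $66048.00

$66048.00


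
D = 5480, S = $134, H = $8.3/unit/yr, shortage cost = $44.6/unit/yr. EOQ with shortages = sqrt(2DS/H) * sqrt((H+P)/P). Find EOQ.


Formula: EOQ* = sqrt(2DS/H) * sqrt((H+P)/P)
Base EOQ = sqrt(2*5480*134/8.3) = 420.65 units
Correction = sqrt((8.3+44.6)/44.6) = 1.08908
EOQ* = 420.65 * 1.08908 = 458.1 units

458.1 units


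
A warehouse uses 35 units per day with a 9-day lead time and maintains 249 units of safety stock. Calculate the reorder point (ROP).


Formula: ROP = (Daily Demand * Lead Time) + Safety Stock
Demand during lead time = 35 * 9 = 315 units
ROP = 315 + 249 = 564 units

564 units


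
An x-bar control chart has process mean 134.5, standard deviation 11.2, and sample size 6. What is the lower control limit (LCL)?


LCL = 134.5 - 3 * 11.2 / sqrt(6)

120.78


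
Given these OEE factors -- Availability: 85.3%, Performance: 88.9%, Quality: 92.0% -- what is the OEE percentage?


Formula: OEE = Availability * Performance * Quality / 10000
A * P = 85.3% * 88.9% / 100 = 75.83%
OEE = 75.83% * 92.0% / 100 = 69.8%

69.8%


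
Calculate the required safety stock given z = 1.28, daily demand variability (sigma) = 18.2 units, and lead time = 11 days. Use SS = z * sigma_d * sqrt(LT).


Formula: SS = z * sigma_d * sqrt(LT)
sqrt(LT) = sqrt(11) = 3.3166
SS = 1.28 * 18.2 * 3.3166
SS = 77.3 units

77.3 units


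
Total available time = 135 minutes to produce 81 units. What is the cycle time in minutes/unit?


Formula: CT = Available Time / Number of Units
CT = 135 min / 81 units
CT = 1.67 min/unit

1.67 min/unit


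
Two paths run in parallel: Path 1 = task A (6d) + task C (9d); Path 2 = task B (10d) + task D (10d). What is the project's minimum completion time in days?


Path 1 = 6 + 9 = 15 days
Path 2 = 10 + 10 = 20 days
Duration = max(15, 20) = 20 days

20 days


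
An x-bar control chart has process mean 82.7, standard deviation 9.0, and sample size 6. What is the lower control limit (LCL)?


LCL = 82.7 - 3 * 9.0 / sqrt(6)

71.68


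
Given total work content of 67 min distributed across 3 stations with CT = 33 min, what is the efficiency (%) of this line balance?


Formula: Efficiency = Sum of Task Times / (N_stations * CT) * 100
Total station capacity = 3 stations * 33 min = 99 min
Efficiency = 67 / 99 * 100 = 67.7%

67.7%


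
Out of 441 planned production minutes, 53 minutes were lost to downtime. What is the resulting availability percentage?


Formula: Availability = (Planned Time - Downtime) / Planned Time * 100
Uptime = 441 - 53 = 388 min
Availability = 388 / 441 * 100 = 88.0%

88.0%


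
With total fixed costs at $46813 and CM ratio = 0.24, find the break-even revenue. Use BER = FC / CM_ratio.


Formula: BER = Fixed Costs / Contribution Margin Ratio
BER = $46813 / 0.24
BER = $195054.17 (to the nearest cent)

$195054.17


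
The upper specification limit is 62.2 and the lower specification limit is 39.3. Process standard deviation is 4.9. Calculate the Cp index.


Cp = (62.2 - 39.3) / (6 * 4.9)

0.78


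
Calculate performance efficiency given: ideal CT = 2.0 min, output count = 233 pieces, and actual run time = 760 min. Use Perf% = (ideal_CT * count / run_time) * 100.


Formula: Performance = (Ideal CT * Total Count) / Run Time * 100
Ideal output time = 2.0 * 233 = 466.0 min
Performance = 466.0 / 760 * 100 = 61.3%

61.3%


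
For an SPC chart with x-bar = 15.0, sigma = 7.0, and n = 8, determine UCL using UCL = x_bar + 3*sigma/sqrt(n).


UCL = 15.0 + 3 * 7.0 / sqrt(8)

22.42


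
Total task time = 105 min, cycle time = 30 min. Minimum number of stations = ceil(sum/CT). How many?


Formula: N_min = ceil(Sum of Task Times / Cycle Time)
N_min = ceil(105 min / 30 min) = ceil(3.5)
N_min = 4 stations

4


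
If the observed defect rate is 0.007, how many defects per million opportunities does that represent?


DPMO = defect_rate * 1000000 = 0.007 * 1000000

7000


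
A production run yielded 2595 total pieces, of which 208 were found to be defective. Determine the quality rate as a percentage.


Formula: Quality Rate = Good Pieces / Total Pieces * 100
Good pieces = 2595 - 208 = 2387
QR = 2387 / 2595 * 100 = 92.0%

92.0%


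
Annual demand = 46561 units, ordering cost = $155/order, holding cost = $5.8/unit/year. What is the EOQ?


Formula: EOQ = sqrt(2 * D * S / H)
Numerator: 2 * 46561 * 155 = 14433910
2DS/H = 14433910 / 5.8 = 2488605.2
EOQ = sqrt(2488605.2) = 1577.5 units

1577.5 units


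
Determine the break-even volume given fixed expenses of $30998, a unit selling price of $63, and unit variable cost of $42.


Formula: BEQ = Fixed Costs / (Price - Variable Cost)
Contribution margin = $63 - $42 = $21/unit
BEQ = ceil($30998 / $21/unit) = ceil(1476.1) = 1477 units

1477 units
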